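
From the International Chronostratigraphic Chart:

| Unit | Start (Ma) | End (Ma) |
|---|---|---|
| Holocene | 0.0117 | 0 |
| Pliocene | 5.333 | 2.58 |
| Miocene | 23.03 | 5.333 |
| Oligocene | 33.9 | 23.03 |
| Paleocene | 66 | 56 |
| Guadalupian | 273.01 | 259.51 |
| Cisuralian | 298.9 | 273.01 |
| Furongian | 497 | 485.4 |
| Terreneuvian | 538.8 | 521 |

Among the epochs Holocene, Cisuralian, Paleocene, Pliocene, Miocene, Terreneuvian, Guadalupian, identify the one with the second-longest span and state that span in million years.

Start − end for each: Holocene 0.0117 − 0 = 0.0117; Cisuralian 298.9 − 273.01 = 25.89; Paleocene 66 − 56 = 10; Pliocene 5.333 − 2.58 = 2.753; Miocene 23.03 − 5.333 = 17.697; Terreneuvian 538.8 − 521 = 17.8; Guadalupian 273.01 − 259.51 = 13.5.
Ranking these from longest: Cisuralian > Terreneuvian > Miocene > Guadalupian > Paleocene > Pliocene > Holocene.
Position 2 in that ranking is Terreneuvian, which lasted 17.8 Myr.

Terreneuvian, 17.8 million years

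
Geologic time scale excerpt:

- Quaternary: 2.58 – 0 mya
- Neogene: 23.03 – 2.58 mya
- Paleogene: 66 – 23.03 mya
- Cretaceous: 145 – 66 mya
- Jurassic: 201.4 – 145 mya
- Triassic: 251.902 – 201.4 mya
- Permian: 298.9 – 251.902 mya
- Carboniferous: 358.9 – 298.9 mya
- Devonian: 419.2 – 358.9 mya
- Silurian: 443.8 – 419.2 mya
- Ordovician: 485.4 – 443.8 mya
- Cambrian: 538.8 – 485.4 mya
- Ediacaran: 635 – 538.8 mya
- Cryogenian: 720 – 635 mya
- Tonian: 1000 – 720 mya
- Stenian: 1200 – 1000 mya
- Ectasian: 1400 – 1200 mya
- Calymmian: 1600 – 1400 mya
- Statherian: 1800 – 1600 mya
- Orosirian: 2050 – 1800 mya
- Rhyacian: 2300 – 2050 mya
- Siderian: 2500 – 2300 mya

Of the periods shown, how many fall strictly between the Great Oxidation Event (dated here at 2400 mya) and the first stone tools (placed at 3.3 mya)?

19

The older date is 2400 Ma and the younger is 3.3 Ma.
Periods with start < 2400 and end > 3.3 Ma: Rhyacian (2300–2050), Orosirian (2050–1800), Statherian (1800–1600), Calymmian (1600–1400), Ectasian (1400–1200), Stenian (1200–1000), Tonian (1000–720), Cryogenian (720–635), Ediacaran (635–538.8), Cambrian (538.8–485.4), Ordovician (485.4–443.8), Silurian (443.8–419.2), Devonian (419.2–358.9), Carboniferous (358.9–298.9), Permian (298.9–251.902), Triassic (251.902–201.4), Jurassic (201.4–145), Cretaceous (145–66), Paleogene (66–23.03).
That is 19 complete periods.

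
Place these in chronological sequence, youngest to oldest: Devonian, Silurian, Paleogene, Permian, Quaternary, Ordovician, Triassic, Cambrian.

Quaternary → Paleogene → Triassic → Permian → Devonian → Silurian → Ordovician → Cambrian

Group by era (each group listed oldest first) — Paleozoic: Cambrian, Ordovician, Silurian, Devonian, Permian; Mesozoic: Triassic; Cenozoic: Paleogene, Quaternary. The eras run Paleozoic → Mesozoic → Cenozoic. Concatenating the groups in that era order and then reversing gives youngest to oldest.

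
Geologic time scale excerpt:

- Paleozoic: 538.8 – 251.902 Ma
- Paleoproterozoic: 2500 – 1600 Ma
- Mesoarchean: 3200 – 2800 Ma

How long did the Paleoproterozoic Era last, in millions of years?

900 million years

2500 − 1600 = 900 million years.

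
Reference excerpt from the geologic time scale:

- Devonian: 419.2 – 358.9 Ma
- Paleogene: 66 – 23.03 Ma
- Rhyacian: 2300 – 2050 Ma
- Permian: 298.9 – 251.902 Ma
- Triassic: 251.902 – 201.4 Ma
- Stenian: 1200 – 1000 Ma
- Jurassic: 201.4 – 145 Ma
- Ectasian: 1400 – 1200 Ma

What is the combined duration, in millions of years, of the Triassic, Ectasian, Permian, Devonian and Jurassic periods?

414.2 million years

Each duration: Triassic = 50.502; Ectasian = 200; Permian = 46.998; Devonian = 60.3; Jurassic = 56.4.
Sum: 50.502 + 200 + 46.998 + 60.3 + 56.4 = 414.2 Myr.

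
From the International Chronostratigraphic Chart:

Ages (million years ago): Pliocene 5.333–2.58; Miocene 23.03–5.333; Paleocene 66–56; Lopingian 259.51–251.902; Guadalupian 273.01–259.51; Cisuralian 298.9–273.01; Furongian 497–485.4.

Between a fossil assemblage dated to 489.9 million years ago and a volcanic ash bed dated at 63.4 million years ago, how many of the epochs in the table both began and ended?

3

489.9 Ma sits inside the Furongian (497–485.4) and 63.4 Ma inside the Paleocene (66–56); neither of those is wholly between the two dates.
The listed epochs lying completely between them are Cisuralian, Guadalupian, Lopingian — 3 in all.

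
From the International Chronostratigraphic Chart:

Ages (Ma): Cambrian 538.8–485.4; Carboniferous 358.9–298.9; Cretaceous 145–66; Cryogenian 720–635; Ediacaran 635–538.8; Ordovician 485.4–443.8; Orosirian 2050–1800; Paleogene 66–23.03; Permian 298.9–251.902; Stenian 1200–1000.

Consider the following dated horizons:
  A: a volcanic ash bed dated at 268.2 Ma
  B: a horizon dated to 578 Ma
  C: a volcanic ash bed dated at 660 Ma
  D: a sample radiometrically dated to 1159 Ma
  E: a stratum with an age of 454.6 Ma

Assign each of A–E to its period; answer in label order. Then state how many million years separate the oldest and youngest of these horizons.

Match each age against the start–end ranges in the excerpt: A = 268.2 Ma → Permian (298.9–251.902); B = 578 Ma → Ediacaran (635–538.8); C = 660 Ma → Cryogenian (720–635); D = 1159 Ma → Stenian (1200–1000); E = 454.6 Ma → Ordovician (485.4–443.8).
The largest age is 1159 Ma and the smallest is 268.2 Ma; their difference is 890.8 Myr.

A — Permian; B — Ediacaran; C — Cryogenian; D — Stenian; E — Ordovician; span 890.8 million years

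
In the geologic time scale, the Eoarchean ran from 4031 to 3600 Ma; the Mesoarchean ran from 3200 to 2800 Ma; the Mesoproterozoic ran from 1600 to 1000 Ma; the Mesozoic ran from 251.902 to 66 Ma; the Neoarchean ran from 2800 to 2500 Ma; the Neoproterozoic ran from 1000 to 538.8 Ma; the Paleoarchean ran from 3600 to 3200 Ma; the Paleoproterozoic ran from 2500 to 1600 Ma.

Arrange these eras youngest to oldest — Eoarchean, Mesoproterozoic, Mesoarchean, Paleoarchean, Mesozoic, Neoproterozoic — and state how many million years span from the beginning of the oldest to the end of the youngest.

Mesozoic, Neoproterozoic, Mesoproterozoic, Mesoarchean, Paleoarchean, Eoarchean; total span 3965 Myr

Start ages (Ma): Eoarchean 4031, Paleoarchean 3600, Mesoarchean 3200, Mesoproterozoic 1600, Neoproterozoic 1000, Mesozoic 251.902.
Ordered youngest to oldest: Mesozoic, Neoproterozoic, Mesoproterozoic, Mesoarchean, Paleoarchean, Eoarchean.
Span = 4031 − 66 = 3965 Myr.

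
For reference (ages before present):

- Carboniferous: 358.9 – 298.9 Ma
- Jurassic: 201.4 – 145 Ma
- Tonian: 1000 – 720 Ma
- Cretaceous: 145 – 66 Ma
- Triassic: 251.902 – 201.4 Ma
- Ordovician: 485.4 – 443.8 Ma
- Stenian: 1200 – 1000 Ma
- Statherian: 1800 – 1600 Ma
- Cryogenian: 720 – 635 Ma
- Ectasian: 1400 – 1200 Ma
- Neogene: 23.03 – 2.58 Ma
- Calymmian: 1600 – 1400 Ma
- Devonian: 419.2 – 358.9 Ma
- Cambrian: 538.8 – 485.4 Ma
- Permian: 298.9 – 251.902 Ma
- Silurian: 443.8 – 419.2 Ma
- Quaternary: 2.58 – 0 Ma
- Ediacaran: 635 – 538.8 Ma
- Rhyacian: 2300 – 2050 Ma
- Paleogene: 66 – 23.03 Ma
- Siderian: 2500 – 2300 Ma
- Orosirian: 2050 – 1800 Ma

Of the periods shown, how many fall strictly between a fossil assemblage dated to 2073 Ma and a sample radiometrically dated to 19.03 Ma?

18

2073 Ma sits inside the Rhyacian (2300–2050) and 19.03 Ma inside the Neogene (23.03–2.58); neither of those is wholly between the two dates.
The listed periods lying completely between them are Orosirian, Statherian, Calymmian, Ectasian, Stenian, Tonian, Cryogenian, Ediacaran, Cambrian, Ordovician, Silurian, Devonian, Carboniferous, Permian, Triassic, Jurassic, Cretaceous, Paleogene — 18 in all.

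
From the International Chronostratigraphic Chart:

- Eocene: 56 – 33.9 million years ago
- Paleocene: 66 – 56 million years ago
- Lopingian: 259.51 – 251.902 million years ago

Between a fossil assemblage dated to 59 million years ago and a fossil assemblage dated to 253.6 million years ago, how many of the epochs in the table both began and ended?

0

Checking each listed span, none has both start < 253.6 Ma and end > 59 Ma — every epoch straddles one of the two dates or lies outside them — so the count is 0.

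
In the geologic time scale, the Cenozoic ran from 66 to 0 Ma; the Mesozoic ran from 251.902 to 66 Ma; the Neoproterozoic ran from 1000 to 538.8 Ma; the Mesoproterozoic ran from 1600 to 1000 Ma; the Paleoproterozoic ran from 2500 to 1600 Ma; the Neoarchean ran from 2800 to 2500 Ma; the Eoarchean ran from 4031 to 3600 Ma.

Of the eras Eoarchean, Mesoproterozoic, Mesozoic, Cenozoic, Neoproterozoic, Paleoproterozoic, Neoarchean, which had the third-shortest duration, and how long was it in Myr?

Neoarchean, 300 million years

Start − end for each: Eoarchean 4031 − 3600 = 431; Mesoproterozoic 1600 − 1000 = 600; Mesozoic 251.902 − 66 = 185.902; Cenozoic 66 − 0 = 66; Neoproterozoic 1000 − 538.8 = 461.2; Paleoproterozoic 2500 − 1600 = 900; Neoarchean 2800 − 2500 = 300.
Ranking these from shortest: Cenozoic < Mesozoic < Neoarchean < Eoarchean < Neoproterozoic < Mesoproterozoic < Paleoproterozoic.
Position 3 in that ranking is Neoarchean, which lasted 300 Myr.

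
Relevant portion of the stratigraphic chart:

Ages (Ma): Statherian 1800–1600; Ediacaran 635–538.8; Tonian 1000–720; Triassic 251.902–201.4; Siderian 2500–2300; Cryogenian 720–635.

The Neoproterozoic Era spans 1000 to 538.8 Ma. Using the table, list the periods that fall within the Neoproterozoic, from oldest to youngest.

Periods with both bounds inside 1000–538.8 Ma: Tonian (1000–720), Cryogenian (720–635), Ediacaran (635–538.8).

Tonian, Cryogenian, Ediacaran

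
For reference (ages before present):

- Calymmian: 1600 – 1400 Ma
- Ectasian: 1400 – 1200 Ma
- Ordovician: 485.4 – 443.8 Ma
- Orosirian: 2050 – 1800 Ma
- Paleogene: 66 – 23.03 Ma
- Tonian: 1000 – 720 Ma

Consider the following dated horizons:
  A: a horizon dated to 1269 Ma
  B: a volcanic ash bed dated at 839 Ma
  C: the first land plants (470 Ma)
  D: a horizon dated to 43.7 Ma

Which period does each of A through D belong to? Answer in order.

A — Ectasian; B — Tonian; C — Ordovician; D — Paleogene

Match each age against the start–end ranges in the excerpt: A = 1269 Ma → Ectasian (1400–1200); B = 839 Ma → Tonian (1000–720); C = 470 Ma → Ordovician (485.4–443.8); D = 43.7 Ma → Paleogene (66–23.03).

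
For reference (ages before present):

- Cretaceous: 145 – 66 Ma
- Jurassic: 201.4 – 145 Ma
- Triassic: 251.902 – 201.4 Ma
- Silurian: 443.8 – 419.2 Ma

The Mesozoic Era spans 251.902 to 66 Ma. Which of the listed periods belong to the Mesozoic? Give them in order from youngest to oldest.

Periods with both bounds inside 251.902–66 Ma: Cretaceous (145–66), Jurassic (201.4–145), Triassic (251.902–201.4).

Cretaceous, Jurassic, Triassic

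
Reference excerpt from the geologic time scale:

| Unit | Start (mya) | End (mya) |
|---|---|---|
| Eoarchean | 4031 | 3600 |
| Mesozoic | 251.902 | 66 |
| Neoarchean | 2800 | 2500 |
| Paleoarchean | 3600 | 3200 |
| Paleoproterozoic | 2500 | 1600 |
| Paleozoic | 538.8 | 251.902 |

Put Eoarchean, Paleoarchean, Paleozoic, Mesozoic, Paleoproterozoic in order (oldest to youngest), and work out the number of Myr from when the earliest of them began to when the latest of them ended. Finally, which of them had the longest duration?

Start ages (Ma): Eoarchean 4031, Paleoarchean 3600, Paleoproterozoic 2500, Paleozoic 538.8, Mesozoic 251.902.
Ordered oldest to youngest: Eoarchean, Paleoarchean, Paleoproterozoic, Paleozoic, Mesozoic.
Span = 4031 − 66 = 3965 Myr.
Durations: Paleoarchean 400, Mesozoic 185.902, Paleozoic 286.898, Eoarchean 431, Paleoproterozoic 900 → longest is Paleoproterozoic (900 Myr).

Eoarchean → Paleoarchean → Paleoproterozoic → Paleozoic → Mesozoic; total span 3965 Myr; longest is Paleoproterozoic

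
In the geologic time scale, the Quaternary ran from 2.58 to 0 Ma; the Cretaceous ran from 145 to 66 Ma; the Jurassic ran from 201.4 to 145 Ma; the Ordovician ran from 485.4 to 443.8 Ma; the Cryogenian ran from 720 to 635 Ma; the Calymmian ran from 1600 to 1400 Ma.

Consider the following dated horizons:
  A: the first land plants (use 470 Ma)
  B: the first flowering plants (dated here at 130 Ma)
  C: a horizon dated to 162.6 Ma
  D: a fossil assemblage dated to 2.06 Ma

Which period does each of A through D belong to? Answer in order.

A — Ordovician; B — Cretaceous; C — Jurassic; D — Quaternary

Match each age against the start–end ranges in the excerpt: A = 470 Ma → Ordovician (485.4–443.8); B = 130 Ma → Cretaceous (145–66); C = 162.6 Ma → Jurassic (201.4–145); D = 2.06 Ma → Quaternary (2.58–0).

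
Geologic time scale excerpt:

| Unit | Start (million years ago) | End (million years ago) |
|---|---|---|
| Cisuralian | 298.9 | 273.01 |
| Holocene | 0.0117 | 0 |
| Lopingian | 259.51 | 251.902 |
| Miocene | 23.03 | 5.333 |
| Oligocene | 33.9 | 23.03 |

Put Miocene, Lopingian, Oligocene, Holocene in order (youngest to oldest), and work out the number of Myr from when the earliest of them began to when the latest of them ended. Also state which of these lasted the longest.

Holocene → Miocene → Oligocene → Lopingian; total span 259.51 Myr; longest is Miocene

From the excerpt: Miocene 23.03–5.333; Lopingian 259.51–251.902; Oligocene 33.9–23.03; Holocene 0.0117–0 (Ma).
Larger Ma is earlier, so the oldest is Lopingian and the youngest is Holocene; youngest to oldest: Holocene, Miocene, Oligocene, Lopingian.
Oldest start 259.51 minus youngest end 0 gives 259.51 Myr overall.
Individual lengths (start − end): Oligocene 10.87; Miocene 17.697; Lopingian 7.608; Holocene 0.0117. The largest is Miocene at 17.697 Myr.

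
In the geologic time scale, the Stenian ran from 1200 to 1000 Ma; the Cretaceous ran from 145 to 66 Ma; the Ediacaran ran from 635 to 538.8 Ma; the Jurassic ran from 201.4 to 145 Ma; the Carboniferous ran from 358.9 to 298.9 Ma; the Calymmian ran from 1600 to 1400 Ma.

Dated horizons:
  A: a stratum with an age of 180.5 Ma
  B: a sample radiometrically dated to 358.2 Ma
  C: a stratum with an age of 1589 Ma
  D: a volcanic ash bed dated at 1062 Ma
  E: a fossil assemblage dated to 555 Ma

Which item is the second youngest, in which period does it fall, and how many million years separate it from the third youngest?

B, in the Carboniferous; 196.8 million years to E

Sorted youngest-first by Ma: A (180.5), B (358.2), E (555), D (1062), C (1589).
The second youngest is B at 358.2 Ma, which lies in 358.9–298.9 Ma: the Carboniferous.
The third youngest is E at 555 Ma; separation = |358.2 − 555| = 196.8 Myr.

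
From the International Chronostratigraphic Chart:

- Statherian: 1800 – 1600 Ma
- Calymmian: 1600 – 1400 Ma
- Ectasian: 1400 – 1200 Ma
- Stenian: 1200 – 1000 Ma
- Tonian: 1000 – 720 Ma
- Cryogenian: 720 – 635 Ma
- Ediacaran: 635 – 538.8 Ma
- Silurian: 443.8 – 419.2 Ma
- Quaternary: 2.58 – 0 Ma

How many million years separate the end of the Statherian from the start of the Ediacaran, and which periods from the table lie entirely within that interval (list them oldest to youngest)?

965 million years; Calymmian, Ectasian, Stenian, Tonian, Cryogenian

The Statherian closes at 1600 Ma and the Ediacaran opens at 635 Ma, so the interval is 1600 − 635 = 965 Myr.
A period fits inside if it starts at or after 1600 Ma and ends at or before 635 Ma; oldest first that gives Calymmian, Ectasian, Stenian, Tonian, Cryogenian.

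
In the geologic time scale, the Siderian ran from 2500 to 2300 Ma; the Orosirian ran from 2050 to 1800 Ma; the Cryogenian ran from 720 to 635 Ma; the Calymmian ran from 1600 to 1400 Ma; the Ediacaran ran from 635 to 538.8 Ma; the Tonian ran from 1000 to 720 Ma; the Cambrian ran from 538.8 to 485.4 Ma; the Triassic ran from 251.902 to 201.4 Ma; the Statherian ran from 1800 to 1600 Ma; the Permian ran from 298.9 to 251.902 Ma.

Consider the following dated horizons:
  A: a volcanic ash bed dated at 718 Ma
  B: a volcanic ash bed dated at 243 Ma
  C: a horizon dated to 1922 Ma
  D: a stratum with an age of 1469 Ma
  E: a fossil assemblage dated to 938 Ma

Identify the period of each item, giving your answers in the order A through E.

Match each age against the start–end ranges in the excerpt: A = 718 Ma → Cryogenian (720–635); B = 243 Ma → Triassic (251.902–201.4); C = 1922 Ma → Orosirian (2050–1800); D = 1469 Ma → Calymmian (1600–1400); E = 938 Ma → Tonian (1000–720).

A — Cryogenian; B — Triassic; C — Orosirian; D — Calymmian; E — Tonian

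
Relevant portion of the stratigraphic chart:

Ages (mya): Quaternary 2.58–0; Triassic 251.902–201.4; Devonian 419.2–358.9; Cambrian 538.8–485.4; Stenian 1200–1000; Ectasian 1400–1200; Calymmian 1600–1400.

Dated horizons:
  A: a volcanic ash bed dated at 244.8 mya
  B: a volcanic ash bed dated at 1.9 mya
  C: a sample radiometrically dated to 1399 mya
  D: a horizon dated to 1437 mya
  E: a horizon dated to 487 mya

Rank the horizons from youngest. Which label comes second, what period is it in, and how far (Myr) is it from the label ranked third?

Sorted youngest-first by Ma: B (1.9), A (244.8), E (487), C (1399), D (1437).
The second youngest is A at 244.8 Ma, which lies in 251.902–201.4 Ma: the Triassic.
The third youngest is E at 487 Ma; separation = |244.8 − 487| = 242.2 Myr.

A, in the Triassic; 242.2 million years to E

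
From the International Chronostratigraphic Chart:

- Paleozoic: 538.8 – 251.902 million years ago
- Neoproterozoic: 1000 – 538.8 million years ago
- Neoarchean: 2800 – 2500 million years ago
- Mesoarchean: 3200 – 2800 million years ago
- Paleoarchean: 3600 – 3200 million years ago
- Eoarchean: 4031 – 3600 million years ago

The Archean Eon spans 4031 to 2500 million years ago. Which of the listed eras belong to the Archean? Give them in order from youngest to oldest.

Neoarchean, Mesoarchean, Paleoarchean, Eoarchean

Eras with both bounds inside 4031–2500 Ma: Neoarchean (2800–2500), Mesoarchean (3200–2800), Paleoarchean (3600–3200), Eoarchean (4031–3600).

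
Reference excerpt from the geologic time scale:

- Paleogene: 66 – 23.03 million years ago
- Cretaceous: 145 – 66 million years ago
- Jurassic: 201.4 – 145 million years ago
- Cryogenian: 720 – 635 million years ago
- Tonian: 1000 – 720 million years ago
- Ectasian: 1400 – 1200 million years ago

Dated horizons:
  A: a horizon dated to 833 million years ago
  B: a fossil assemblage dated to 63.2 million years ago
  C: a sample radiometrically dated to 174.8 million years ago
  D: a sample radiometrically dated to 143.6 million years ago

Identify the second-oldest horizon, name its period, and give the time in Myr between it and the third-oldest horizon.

C, in the Jurassic; 31.2 million years to D

Larger Ma means older, so oldest first: A 833 > C 174.8 > D 143.6 > B 63.2.
Counting 2 along gives C (174.8 Ma); the excerpt puts that inside the Jurassic, 201.4–145 Ma.
Next in line is D (143.6 Ma), and 174.8 − 143.6 = 31.2 Myr.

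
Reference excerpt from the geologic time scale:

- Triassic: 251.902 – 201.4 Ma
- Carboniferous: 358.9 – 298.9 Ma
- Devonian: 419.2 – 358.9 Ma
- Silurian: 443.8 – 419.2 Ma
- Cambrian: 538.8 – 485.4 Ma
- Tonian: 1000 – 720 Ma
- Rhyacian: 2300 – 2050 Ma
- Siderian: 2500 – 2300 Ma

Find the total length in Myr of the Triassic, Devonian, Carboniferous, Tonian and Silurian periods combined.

Each duration: Triassic = 50.502; Devonian = 60.3; Carboniferous = 60; Tonian = 280; Silurian = 24.6.
Sum: 50.502 + 60.3 + 60 + 280 + 24.6 = 475.402 Myr.

475.402 million years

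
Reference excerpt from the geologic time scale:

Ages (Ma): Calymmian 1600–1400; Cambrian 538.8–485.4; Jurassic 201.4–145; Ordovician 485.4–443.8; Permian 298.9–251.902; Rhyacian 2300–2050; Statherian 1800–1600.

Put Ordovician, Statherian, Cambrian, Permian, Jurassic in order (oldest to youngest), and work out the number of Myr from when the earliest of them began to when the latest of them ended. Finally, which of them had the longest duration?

Start ages (Ma): Statherian 1800, Cambrian 538.8, Ordovician 485.4, Permian 298.9, Jurassic 201.4.
Ordered oldest to youngest: Statherian, Cambrian, Ordovician, Permian, Jurassic.
Span = 1800 − 145 = 1655 Myr.
Durations: Jurassic 56.4, Permian 46.998, Cambrian 53.4, Statherian 200, Ordovician 41.6 → longest is Statherian (200 Myr).

Statherian → Cambrian → Ordovician → Permian → Jurassic; total span 1655 Myr; longest is Statherian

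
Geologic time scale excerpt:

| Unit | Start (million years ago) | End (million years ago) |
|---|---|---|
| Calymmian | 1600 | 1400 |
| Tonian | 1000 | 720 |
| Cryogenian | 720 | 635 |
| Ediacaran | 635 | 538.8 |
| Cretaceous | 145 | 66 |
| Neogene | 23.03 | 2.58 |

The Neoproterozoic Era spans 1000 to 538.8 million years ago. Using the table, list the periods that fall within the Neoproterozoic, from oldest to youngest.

Tonian, Cryogenian, Ediacaran

Periods with both bounds inside 1000–538.8 Ma: Tonian (1000–720), Cryogenian (720–635), Ediacaran (635–538.8).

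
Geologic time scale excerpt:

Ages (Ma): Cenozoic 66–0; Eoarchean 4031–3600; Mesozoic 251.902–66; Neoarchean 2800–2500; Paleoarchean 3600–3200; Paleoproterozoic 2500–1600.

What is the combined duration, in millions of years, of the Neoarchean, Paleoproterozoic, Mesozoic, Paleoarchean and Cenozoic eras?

1851.902 million years

Each duration: Neoarchean = 300; Paleoproterozoic = 900; Mesozoic = 185.902; Paleoarchean = 400; Cenozoic = 66.
Sum: 300 + 900 + 185.902 + 400 + 66 = 1851.902 Myr.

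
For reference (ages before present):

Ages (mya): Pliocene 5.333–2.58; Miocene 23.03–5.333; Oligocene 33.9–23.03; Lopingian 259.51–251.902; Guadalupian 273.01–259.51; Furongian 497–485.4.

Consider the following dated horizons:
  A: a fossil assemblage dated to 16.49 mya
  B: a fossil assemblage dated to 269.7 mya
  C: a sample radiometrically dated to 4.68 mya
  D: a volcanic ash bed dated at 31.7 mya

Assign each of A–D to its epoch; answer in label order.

A — Miocene; B — Guadalupian; C — Pliocene; D — Oligocene

Match each age against the start–end ranges in the excerpt: A = 16.49 Ma → Miocene (23.03–5.333); B = 269.7 Ma → Guadalupian (273.01–259.51); C = 4.68 Ma → Pliocene (5.333–2.58); D = 31.7 Ma → Oligocene (33.9–23.03).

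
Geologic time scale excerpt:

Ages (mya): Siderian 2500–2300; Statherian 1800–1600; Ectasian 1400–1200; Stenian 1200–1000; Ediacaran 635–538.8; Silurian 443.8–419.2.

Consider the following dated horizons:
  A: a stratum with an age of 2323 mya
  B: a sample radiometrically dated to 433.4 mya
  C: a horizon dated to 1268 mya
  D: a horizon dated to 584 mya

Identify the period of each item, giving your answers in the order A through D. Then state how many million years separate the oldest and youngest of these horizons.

A — Siderian; B — Silurian; C — Ectasian; D — Ediacaran; span 1889.6 million years

Match each age against the start–end ranges in the excerpt: A = 2323 Ma → Siderian (2500–2300); B = 433.4 Ma → Silurian (443.8–419.2); C = 1268 Ma → Ectasian (1400–1200); D = 584 Ma → Ediacaran (635–538.8).
The largest age is 2323 Ma and the smallest is 433.4 Ma; their difference is 1889.6 Myr.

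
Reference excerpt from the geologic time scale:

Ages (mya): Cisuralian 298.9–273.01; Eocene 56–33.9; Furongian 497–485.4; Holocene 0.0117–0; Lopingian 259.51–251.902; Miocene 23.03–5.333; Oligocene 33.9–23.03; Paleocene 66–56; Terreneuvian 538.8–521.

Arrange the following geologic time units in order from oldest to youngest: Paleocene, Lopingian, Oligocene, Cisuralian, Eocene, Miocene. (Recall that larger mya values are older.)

The oldest of these is Cisuralian (starts 298.9 Ma) and the youngest is Miocene (ends 5.333 Ma).
In between, by decreasing start age: Lopingian (259.51), Paleocene (66), Eocene (56), Oligocene (33.9).

Cisuralian, Lopingian, Paleocene, Eocene, Oligocene, Miocene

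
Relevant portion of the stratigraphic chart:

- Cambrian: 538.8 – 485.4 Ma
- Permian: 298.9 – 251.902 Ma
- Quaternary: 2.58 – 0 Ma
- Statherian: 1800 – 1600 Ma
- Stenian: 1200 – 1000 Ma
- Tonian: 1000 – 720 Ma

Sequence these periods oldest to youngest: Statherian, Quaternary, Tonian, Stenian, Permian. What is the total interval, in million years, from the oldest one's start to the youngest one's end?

Statherian → Stenian → Tonian → Permian → Quaternary; total span 1800 Myr

Start ages (Ma): Statherian 1800, Stenian 1200, Tonian 1000, Permian 298.9, Quaternary 2.58.
Ordered oldest to youngest: Statherian, Stenian, Tonian, Permian, Quaternary.
Span = 1800 − 0 = 1800 Myr.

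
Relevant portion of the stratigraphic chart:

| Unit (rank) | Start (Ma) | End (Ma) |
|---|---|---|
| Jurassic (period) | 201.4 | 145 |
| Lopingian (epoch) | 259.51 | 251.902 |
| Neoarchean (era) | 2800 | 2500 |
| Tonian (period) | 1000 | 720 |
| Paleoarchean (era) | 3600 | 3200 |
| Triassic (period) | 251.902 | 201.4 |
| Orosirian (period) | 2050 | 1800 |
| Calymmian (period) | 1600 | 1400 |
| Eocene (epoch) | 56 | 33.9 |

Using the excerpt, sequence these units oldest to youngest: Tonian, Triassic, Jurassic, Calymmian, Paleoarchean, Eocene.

Paleoarchean → Calymmian → Tonian → Triassic → Jurassic → Eocene

Sorting by start age (descending Ma, since larger Ma = older): Paleoarchean began 3600, Calymmian began 1600, Tonian began 1000, Triassic began 251.902, Jurassic began 201.4, Eocene began 56.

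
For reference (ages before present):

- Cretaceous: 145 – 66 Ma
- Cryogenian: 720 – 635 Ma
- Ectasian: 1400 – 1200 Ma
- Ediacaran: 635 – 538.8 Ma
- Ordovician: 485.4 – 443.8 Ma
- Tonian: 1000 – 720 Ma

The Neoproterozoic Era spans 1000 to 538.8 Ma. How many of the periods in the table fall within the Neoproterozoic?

3

Periods inside 1000–538.8 Ma: Tonian, Cryogenian, Ediacaran — 3 in total.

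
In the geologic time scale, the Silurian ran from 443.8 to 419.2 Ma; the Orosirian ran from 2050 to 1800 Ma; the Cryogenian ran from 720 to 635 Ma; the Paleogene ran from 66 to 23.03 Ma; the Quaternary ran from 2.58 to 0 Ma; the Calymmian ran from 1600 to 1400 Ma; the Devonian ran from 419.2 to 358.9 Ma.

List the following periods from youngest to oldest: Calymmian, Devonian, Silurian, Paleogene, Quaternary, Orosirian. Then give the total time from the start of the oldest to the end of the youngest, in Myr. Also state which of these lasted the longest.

From the excerpt: Calymmian 1600–1400; Devonian 419.2–358.9; Silurian 443.8–419.2; Paleogene 66–23.03; Quaternary 2.58–0; Orosirian 2050–1800 (Ma).
Larger Ma is earlier, so the oldest is Orosirian and the youngest is Quaternary; youngest to oldest: Quaternary, Paleogene, Devonian, Silurian, Calymmian, Orosirian.
Oldest start 2050 minus youngest end 0 gives 2050 Myr overall.
Individual lengths (start − end): Paleogene 42.97; Devonian 60.3; Silurian 24.6; Calymmian 200; Quaternary 2.58; Orosirian 250. The largest is Orosirian at 250 Myr.

Quaternary → Paleogene → Devonian → Silurian → Calymmian → Orosirian; total span 2050 Myr; longest is Orosirian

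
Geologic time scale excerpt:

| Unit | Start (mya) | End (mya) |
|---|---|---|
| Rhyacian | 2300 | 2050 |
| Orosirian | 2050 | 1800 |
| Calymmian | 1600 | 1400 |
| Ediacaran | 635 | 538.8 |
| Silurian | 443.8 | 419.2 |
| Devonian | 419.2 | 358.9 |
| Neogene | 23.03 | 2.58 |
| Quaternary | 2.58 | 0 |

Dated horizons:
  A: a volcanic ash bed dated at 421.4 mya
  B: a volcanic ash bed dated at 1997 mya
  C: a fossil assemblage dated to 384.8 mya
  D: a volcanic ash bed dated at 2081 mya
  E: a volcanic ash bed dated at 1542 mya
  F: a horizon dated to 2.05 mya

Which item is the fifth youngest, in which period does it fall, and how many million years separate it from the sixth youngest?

B, in the Orosirian; 84 million years to D

Sorted youngest-first by Ma: F (2.05), C (384.8), A (421.4), E (1542), B (1997), D (2081).
The fifth youngest is B at 1997 Ma, which lies in 2050–1800 Ma: the Orosirian.
The sixth youngest is D at 2081 Ma; separation = |1997 − 2081| = 84 Myr.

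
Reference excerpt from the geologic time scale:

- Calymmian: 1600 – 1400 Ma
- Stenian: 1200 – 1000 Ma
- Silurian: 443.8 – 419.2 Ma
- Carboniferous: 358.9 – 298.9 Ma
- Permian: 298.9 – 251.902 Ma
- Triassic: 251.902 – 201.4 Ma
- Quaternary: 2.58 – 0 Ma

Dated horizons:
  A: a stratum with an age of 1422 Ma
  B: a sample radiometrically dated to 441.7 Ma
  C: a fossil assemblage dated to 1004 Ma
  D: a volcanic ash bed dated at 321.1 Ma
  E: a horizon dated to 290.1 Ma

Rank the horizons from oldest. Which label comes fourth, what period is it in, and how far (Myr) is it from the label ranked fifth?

Larger Ma means older, so oldest first: A 1422 > C 1004 > B 441.7 > D 321.1 > E 290.1.
Counting 4 along gives D (321.1 Ma); the excerpt puts that inside the Carboniferous, 358.9–298.9 Ma.
Next in line is E (290.1 Ma), and 321.1 − 290.1 = 31 Myr.

D, in the Carboniferous; 31 million years to E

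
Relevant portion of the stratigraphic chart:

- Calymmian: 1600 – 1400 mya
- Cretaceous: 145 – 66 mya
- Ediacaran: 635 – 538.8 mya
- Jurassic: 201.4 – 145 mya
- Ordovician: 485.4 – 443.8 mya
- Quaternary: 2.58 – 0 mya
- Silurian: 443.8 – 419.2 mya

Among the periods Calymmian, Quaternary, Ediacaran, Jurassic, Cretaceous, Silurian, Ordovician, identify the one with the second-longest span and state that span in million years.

Durations: Calymmian 200; Quaternary 2.58; Ediacaran 96.2; Jurassic 56.4; Cretaceous 79; Silurian 24.6; Ordovician 41.6 Myr.
Sorted longest-first: Calymmian (200), Ediacaran (96.2), Cretaceous (79), Jurassic (56.4), Ordovician (41.6), Silurian (24.6), Quaternary (2.58).
The second longest is Ediacaran at 96.2 Myr.

Ediacaran, 96.2 million years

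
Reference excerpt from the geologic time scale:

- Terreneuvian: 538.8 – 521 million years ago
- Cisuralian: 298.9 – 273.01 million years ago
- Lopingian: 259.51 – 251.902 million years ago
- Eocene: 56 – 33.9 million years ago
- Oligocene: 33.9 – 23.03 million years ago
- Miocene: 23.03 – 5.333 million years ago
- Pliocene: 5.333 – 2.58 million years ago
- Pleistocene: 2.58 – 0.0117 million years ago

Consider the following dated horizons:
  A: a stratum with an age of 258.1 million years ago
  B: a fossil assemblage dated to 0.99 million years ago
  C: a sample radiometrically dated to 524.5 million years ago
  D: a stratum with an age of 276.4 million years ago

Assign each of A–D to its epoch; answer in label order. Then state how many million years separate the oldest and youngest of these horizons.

A — Lopingian; B — Pleistocene; C — Terreneuvian; D — Cisuralian; span 523.51 million years

Match each age against the start–end ranges in the excerpt: A = 258.1 Ma → Lopingian (259.51–251.902); B = 0.99 Ma → Pleistocene (2.58–0.0117); C = 524.5 Ma → Terreneuvian (538.8–521); D = 276.4 Ma → Cisuralian (298.9–273.01).
The largest age is 524.5 Ma and the smallest is 0.99 Ma; their difference is 523.51 Myr.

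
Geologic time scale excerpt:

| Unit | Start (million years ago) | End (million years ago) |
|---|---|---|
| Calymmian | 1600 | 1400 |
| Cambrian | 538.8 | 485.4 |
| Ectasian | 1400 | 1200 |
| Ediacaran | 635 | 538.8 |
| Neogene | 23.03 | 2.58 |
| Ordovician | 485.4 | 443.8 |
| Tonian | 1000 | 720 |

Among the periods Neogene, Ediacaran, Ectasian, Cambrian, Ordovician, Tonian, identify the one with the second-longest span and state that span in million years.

Ectasian, 200 million years

Start − end for each: Neogene 23.03 − 2.58 = 20.45; Ediacaran 635 − 538.8 = 96.2; Ectasian 1400 − 1200 = 200; Cambrian 538.8 − 485.4 = 53.4; Ordovician 485.4 − 443.8 = 41.6; Tonian 1000 − 720 = 280.
Ranking these from longest: Tonian > Ectasian > Ediacaran > Cambrian > Ordovician > Neogene.
Position 2 in that ranking is Ectasian, which lasted 200 Myr.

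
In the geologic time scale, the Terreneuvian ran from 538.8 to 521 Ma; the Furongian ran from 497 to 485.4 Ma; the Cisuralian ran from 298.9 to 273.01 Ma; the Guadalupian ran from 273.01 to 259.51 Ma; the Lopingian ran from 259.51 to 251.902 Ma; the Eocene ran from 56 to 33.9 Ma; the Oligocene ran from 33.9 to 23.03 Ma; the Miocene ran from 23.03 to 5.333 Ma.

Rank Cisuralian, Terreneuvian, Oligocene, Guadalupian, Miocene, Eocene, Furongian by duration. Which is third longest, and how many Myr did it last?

Terreneuvian, 17.8 million years

Durations: Cisuralian 25.89; Terreneuvian 17.8; Oligocene 10.87; Guadalupian 13.5; Miocene 17.697; Eocene 22.1; Furongian 11.6 Myr.
Sorted longest-first: Cisuralian (25.89), Eocene (22.1), Terreneuvian (17.8), Miocene (17.697), Guadalupian (13.5), Furongian (11.6), Oligocene (10.87).
The third longest is Terreneuvian at 17.8 Myr.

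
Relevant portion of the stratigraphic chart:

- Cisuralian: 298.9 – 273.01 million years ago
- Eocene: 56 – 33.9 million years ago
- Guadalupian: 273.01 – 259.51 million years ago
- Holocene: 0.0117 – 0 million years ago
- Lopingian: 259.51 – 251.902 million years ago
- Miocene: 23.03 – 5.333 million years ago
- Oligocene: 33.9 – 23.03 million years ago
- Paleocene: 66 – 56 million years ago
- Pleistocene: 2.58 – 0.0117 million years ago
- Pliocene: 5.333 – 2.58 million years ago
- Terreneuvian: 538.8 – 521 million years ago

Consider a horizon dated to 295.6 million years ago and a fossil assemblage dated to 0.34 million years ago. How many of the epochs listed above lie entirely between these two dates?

7

295.6 Ma sits inside the Cisuralian (298.9–273.01) and 0.34 Ma inside the Pleistocene (2.58–0.0117); neither of those is wholly between the two dates.
The listed epochs lying completely between them are Guadalupian, Lopingian, Paleocene, Eocene, Oligocene, Miocene, Pliocene — 7 in all.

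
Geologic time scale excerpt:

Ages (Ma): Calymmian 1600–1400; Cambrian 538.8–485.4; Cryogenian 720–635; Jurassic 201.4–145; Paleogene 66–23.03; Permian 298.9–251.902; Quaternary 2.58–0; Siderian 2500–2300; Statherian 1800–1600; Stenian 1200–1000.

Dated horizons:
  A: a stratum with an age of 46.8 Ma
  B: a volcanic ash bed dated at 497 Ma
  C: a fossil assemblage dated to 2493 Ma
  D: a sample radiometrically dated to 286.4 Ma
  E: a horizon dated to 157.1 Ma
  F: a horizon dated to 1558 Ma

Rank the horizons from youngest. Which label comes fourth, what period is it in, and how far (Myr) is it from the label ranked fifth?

B, in the Cambrian; 1061 million years to F

Sorted youngest-first by Ma: A (46.8), E (157.1), D (286.4), B (497), F (1558), C (2493).
The fourth youngest is B at 497 Ma, which lies in 538.8–485.4 Ma: the Cambrian.
The fifth youngest is F at 1558 Ma; separation = |497 − 1558| = 1061 Myr.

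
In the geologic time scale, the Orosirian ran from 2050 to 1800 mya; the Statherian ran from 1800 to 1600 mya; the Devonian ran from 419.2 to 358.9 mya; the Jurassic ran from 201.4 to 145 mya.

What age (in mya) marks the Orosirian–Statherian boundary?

1800 mya

The Orosirian ends and the Statherian begins at 1800 mya.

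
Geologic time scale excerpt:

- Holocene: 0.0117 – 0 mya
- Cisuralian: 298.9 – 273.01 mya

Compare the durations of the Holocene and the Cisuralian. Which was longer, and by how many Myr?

Holocene: 0.0117 − 0 = 0.0117 Myr.
Cisuralian: 298.9 − 273.01 = 25.89 Myr.
Difference: 25.89 − 0.0117 = 25.8783 Myr, so the Cisuralian was longer.

Cisuralian, by 25.8783 million years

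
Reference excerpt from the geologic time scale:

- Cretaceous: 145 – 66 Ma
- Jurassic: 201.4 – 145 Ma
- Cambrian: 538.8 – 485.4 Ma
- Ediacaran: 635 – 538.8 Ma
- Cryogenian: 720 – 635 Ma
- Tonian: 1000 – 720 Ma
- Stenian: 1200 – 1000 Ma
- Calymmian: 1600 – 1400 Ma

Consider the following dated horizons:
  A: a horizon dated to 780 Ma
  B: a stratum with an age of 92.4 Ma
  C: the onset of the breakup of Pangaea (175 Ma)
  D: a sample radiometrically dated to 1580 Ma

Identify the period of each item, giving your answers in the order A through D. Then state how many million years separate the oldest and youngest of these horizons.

A — Tonian; B — Cretaceous; C — Jurassic; D — Calymmian; span 1487.6 million years

Match each age against the start–end ranges in the excerpt: A = 780 Ma → Tonian (1000–720); B = 92.4 Ma → Cretaceous (145–66); C = 175 Ma → Jurassic (201.4–145); D = 1580 Ma → Calymmian (1600–1400).
The largest age is 1580 Ma and the smallest is 92.4 Ma; their difference is 1487.6 Myr.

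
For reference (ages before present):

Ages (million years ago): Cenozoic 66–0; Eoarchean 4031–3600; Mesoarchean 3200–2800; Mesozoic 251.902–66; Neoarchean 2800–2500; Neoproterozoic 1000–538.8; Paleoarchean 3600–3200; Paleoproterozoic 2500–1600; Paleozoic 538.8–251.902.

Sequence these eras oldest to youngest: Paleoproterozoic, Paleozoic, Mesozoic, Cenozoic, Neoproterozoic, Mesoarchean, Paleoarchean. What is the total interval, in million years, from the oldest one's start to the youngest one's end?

From the excerpt: Paleoproterozoic 2500–1600; Paleozoic 538.8–251.902; Mesozoic 251.902–66; Cenozoic 66–0; Neoproterozoic 1000–538.8; Mesoarchean 3200–2800; Paleoarchean 3600–3200 (Ma).
Larger Ma is earlier, so the oldest is Paleoarchean and the youngest is Cenozoic; oldest to youngest: Paleoarchean, Mesoarchean, Paleoproterozoic, Neoproterozoic, Paleozoic, Mesozoic, Cenozoic.
Oldest start 3600 minus youngest end 0 gives 3600 Myr overall.

Paleoarchean → Mesoarchean → Paleoproterozoic → Neoproterozoic → Paleozoic → Mesozoic → Cenozoic; total span 3600 Myr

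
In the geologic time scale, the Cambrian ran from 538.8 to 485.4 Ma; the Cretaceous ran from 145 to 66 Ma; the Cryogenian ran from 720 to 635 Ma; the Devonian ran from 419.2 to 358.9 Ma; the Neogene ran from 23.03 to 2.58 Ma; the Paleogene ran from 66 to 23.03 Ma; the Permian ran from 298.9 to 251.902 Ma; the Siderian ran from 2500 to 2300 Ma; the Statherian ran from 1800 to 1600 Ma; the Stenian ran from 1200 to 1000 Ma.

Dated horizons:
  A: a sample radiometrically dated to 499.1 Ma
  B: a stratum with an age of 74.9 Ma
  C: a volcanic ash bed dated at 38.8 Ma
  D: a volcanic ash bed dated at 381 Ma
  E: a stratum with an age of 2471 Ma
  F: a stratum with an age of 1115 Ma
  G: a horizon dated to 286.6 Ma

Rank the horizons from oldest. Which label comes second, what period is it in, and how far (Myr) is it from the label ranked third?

Sorted oldest-first by Ma: E (2471), F (1115), A (499.1), D (381), G (286.6), B (74.9), C (38.8).
The second oldest is F at 1115 Ma, which lies in 1200–1000 Ma: the Stenian.
The third oldest is A at 499.1 Ma; separation = |1115 − 499.1| = 615.9 Myr.

F, in the Stenian; 615.9 million years to A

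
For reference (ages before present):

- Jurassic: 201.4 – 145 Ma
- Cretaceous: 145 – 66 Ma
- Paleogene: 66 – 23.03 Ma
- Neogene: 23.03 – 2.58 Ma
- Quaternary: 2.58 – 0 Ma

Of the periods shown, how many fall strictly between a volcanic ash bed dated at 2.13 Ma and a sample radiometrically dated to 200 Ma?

The older date is 200 Ma and the younger is 2.13 Ma.
Periods with start < 200 and end > 2.13 Ma: Cretaceous (145–66), Paleogene (66–23.03), Neogene (23.03–2.58).
That is 3 complete periods.

3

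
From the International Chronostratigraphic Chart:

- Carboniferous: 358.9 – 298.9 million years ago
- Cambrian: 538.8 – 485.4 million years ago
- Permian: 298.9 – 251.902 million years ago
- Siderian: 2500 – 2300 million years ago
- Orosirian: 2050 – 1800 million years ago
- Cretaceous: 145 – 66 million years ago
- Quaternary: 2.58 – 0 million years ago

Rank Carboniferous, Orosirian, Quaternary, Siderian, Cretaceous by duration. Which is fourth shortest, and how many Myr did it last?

Siderian, 200 million years

Start − end for each: Carboniferous 358.9 − 298.9 = 60; Orosirian 2050 − 1800 = 250; Quaternary 2.58 − 0 = 2.58; Siderian 2500 − 2300 = 200; Cretaceous 145 − 66 = 79.
Ranking these from shortest: Quaternary < Carboniferous < Cretaceous < Siderian < Orosirian.
Position 4 in that ranking is Siderian, which lasted 200 Myr.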